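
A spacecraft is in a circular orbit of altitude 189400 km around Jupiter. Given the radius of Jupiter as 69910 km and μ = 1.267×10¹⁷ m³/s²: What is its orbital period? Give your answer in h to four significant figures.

r = 69910 + 189400 = 259310 km = 2.5931×10⁸ m.
Kepler's third law: T = 2π√(r³/μ) = 2π√((2.593×10⁸)³ / 1.267×10¹⁷).
r³/μ = 1.376×10⁸ s², so T = 2π × 1.173×10⁴ = 7.371×10⁴ s.
Converting: 7.371×10⁴ s ÷ 3600 = 20.47 h.

T ≈ 20.47 h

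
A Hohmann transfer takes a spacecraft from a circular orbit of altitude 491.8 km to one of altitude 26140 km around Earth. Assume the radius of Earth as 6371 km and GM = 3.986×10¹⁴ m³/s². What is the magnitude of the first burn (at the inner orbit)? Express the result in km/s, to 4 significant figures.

Δv ≈ 2.173 km/s

r₁ = 6371 + 491.8 = 6862.8 km = 6.8628×10⁶ m.
r₂ = 6371 + 26140 = 32511 km = 3.2511×10⁷ m.
Transfer ellipse a_t = (r₁ + r₂)/2 = 1.969×10⁷ m.
At r₁: circular v_c1 = √(μ/r₁) = 7621 m/s; transfer-perigee v_p = √[μ(2/r₁ − 1/a_t)] = 9794 m/s.
Δv₁ = v_p − v_c1 = 2173 m/s.
= 2.173 km/s.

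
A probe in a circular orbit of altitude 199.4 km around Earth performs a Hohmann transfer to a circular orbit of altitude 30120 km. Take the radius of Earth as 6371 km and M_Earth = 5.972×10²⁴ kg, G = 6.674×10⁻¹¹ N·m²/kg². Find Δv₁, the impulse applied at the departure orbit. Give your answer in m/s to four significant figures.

Δv ≈ 2351 m/s

μ = GM = 6.674×10⁻¹¹ × 5.972×10²⁴ = 3.986×10¹⁴ m³/s².
r₁ = 6371 + 199.4 = 6570.4 km = 6.5704×10⁶ m.
r₂ = 6371 + 30120 = 36491 km = 3.6491×10⁷ m.
Transfer ellipse a_t = (r₁ + r₂)/2 = 2.153×10⁷ m.
At r₁: circular v_c1 = √(μ/r₁) = 7789 m/s; transfer-perigee v_p = √[μ(2/r₁ − 1/a_t)] = 10140 m/s.
Δv₁ = v_p − v_c1 = 2351 m/s.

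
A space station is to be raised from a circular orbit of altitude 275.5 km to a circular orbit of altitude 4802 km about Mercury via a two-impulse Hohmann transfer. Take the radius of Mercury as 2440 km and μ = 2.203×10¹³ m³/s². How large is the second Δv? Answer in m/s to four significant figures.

r₁ = 2440 + 275.5 = 2715.5 km = 2.7155×10⁶ m.
r₂ = 2440 + 4802 = 7242.0 km = 7.2420×10⁶ m.
Transfer ellipse a_t = (r₁ + r₂)/2 = 4.979×10⁶ m.
At r₁: circular v_c1 = √(μ/r₁) = 2848 m/s; transfer-periherm v_p = √[μ(2/r₁ − 1/a_t)] = 3435 m/s.
At r₂: circular v_c2 = √(μ/r₂) = 1744 m/s; transfer-apoherm v_a = √[μ(2/r₂ − 1/a_t)] = 1288 m/s.
Δv₂ = v_c2 − v_a = 456.0 m/s.

Δv ≈ 456.0 m/s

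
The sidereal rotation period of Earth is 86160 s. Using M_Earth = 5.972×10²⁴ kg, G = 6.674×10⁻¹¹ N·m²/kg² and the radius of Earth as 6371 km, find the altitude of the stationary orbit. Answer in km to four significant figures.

μ = GM = 6.674×10⁻¹¹ × 5.972×10²⁴ = 3.986×10¹⁴ m³/s².
A synchronous orbit has period T, so by Kepler's third law a = (μT²/4π²)^(1/3).
μT²/4π² = 3.986×10¹⁴ × (8.616×10⁴)² / 39.48 = 7.495×10²² m³.
a = 4.216×10⁷ m = 42162 km.
Altitude h = a − R = 42162 − 6371 = 35791 km.

h_sync ≈ 35790 km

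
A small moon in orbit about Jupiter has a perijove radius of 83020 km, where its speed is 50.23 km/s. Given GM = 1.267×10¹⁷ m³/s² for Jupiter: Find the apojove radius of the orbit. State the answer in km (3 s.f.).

apojove radius ≈ 3.96×10⁵ km

r_p = 8.302×10⁷ m.
Specific energy ε = v²/2 − μ/r = -2.646×10⁸ J/kg, so a = −μ/(2ε) = 2.394×10⁸ m.
The apsides satisfy r_p + r_a = 2a, so the apojove radius is 2a − r_p = 3.958×10⁸ m = 3.9579×10⁵ km.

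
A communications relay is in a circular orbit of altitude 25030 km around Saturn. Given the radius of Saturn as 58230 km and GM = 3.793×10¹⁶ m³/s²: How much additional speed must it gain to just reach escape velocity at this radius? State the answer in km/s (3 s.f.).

Δv ≈ 8.84 km/s

r = 58230 + 25030 = 83260 km = 8.3260×10⁷ m.
Circular speed v_c = √(μ/r) = 21340 m/s.
Escape speed v_esc = √(2μ/r) = √2 × v_c = 30180 m/s.
Δv = v_esc − v_c = 8841 m/s = 8.841 km/s.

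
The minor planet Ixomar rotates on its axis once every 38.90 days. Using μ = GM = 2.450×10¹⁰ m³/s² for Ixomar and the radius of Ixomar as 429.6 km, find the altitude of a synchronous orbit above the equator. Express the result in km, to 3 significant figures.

T = 38.90 days = 3.361×10⁶ s.
A synchronous orbit has period T, so by Kepler's third law a = (μT²/4π²)^(1/3).
μT²/4π² = 2.450×10¹⁰ × (3.361×10⁶)² / 39.48 = 7.010×10²¹ m³.
a = 1.914×10⁷ m = 19139 km.
Altitude h = a − R = 19139 − 429.6 = 18709 km.

h_sync ≈ 18700 km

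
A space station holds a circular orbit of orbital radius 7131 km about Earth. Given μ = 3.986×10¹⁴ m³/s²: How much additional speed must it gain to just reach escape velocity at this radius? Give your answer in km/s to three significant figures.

Δv ≈ 3.10 km/s

r = 7131 km = 7.131×10⁶ m.
Circular speed v_c = √(μ/r) = 7476 m/s.
Escape speed v_esc = √(2μ/r) = √2 × v_c = 10570 m/s.
Δv = v_esc − v_c = 3097 m/s = 3.097 km/s.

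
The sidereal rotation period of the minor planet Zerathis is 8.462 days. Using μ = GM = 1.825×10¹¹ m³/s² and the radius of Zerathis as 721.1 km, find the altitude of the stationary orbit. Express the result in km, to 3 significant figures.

h_sync ≈ 12800 km

T = 8.462 days = 7.311×10⁵ s.
A synchronous orbit has period T, so by Kepler's third law a = (μT²/4π²)^(1/3).
μT²/4π² = 1.825×10¹¹ × (7.311×10⁵)² / 39.48 = 2.471×10²¹ m³.
a = 1.352×10⁷ m = 13519 km.
Altitude h = a − R = 13519 − 721.1 = 12798 km.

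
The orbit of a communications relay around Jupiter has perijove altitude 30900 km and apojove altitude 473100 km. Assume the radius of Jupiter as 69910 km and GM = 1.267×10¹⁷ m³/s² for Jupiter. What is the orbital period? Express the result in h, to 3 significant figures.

T ≈ 28.3 h

r_p = 69910 + 30900 = 100810 km = 1.0081×10⁸ m.
r_a = 69910 + 473100 = 543010 km = 5.4301×10⁸ m.
Semi-major axis a = (r_p + r_a)/2 = (1.0081×10⁵ + 5.4301×10⁵)/2 = 3.2191×10⁵ km = 3.219×10⁸ m.
By Kepler's third law T = 2π√(a³/μ) = 2π × 1.623×10⁴ = 1.020×10⁵ s.
= 28.32 h.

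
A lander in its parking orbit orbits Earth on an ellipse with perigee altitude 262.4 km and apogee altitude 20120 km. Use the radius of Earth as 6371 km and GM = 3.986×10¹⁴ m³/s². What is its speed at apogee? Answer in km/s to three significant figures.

r_p = 6371 + 262.4 = 6633.4 km = 6.6334×10⁶ m.
r_a = 6371 + 20120 = 26491 km = 2.6491×10⁷ m.
Semi-major axis a = (r_p + r_a)/2 = 16562 km = 1.656×10⁷ m.
Vis-viva: v² = μ(2/r − 1/a) = 3.986×10¹⁴ × (7.550×10⁻⁸ − 6.038×10⁻⁸) = 6.026×10⁶ m²/s².
v = 2455 m/s = 2.455 km/s.

v ≈ 2.45 km/s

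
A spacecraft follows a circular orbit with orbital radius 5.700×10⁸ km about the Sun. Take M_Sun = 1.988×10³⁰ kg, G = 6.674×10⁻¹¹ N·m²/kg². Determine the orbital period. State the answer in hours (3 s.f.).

T ≈ 65200 hours

μ = GM = 6.674×10⁻¹¹ × 1.988×10³⁰ = 1.327×10²⁰ m³/s².
r = 5.700×10⁸ km = 5.700×10¹¹ m.
Kepler's third law: T = 2π√(r³/μ) = 2π√((5.700×10¹¹)³ / 1.327×10²⁰).
r³/μ = 1.396×10¹⁵ s², so T = 2π × 3.736×10⁷ = 2.347×10⁸ s.
Converting: 2.347×10⁸ s ÷ 3600 = 65210 hours.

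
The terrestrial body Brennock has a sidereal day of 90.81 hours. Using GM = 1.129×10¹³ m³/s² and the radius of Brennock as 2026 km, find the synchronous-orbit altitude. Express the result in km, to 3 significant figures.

h_sync ≈ 29200 km

T = 90.81 hours = 3.269×10⁵ s.
A synchronous orbit has period T, so by Kepler's third law a = (μT²/4π²)^(1/3).
μT²/4π² = 1.129×10¹³ × (3.269×10⁵)² / 39.48 = 3.056×10²² m³.
a = 3.127×10⁷ m = 31266 km.
Altitude h = a − R = 31266 − 2026 = 29240 km.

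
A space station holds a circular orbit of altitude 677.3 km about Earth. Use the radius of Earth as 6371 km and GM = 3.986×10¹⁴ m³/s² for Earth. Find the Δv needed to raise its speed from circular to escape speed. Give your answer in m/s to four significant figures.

Δv ≈ 3115 m/s

r = 6371 + 677.3 = 7048.3 km = 7.0483×10⁶ m.
Circular speed v_c = √(μ/r) = 7520 m/s.
Escape speed v_esc = √(2μ/r) = √2 × v_c = 10640 m/s.
Δv = v_esc − v_c = 3115 m/s.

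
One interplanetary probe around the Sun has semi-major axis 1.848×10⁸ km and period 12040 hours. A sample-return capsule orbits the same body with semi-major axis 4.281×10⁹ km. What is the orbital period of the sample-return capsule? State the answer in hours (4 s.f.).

Kepler's third law: T² ∝ a³, so T₂ = T₁ (a₂/a₁)^(3/2).
a₂/a₁ = 23.17, (a₂/a₁)^(3/2) = 111.5.
T₂ = 12040 × 111.5 = 1.342×10⁶ hours.

T₂ ≈ 1.342×10⁶ hours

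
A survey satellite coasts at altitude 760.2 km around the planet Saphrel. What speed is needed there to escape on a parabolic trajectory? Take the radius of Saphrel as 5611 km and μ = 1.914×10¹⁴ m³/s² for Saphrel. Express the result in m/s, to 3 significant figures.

v_esc ≈ 7750 m/s

r = 5611 + 760.2 = 6371.2 km = 6.3712×10⁶ m.
Escape speed v_esc = √(2μ/r) = √(2 × 1.914×10¹⁴ / 6.371×10⁶) = √(6.008×10⁷) = 7751 m/s.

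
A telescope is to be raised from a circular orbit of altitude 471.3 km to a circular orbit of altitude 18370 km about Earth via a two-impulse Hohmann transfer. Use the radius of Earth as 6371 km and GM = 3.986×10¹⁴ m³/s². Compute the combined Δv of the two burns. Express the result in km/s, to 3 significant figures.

Δv_total ≈ 3.29 km/s

r₁ = 6371 + 471.3 = 6842.3 km = 6.8423×10⁶ m.
r₂ = 6371 + 18370 = 24741 km = 2.4741×10⁷ m.
Transfer ellipse a_t = (r₁ + r₂)/2 = 1.579×10⁷ m.
At r₁: circular v_c1 = √(μ/r₁) = 7633 m/s; transfer-perigee v_p = √[μ(2/r₁ − 1/a_t)] = 9553 m/s.
Δv₁ = v_p − v_c1 = 1921 m/s.
At r₂: circular v_c2 = √(μ/r₂) = 4014 m/s; transfer-apogee v_a = √[μ(2/r₂ − 1/a_t)] = 2642 m/s.
Δv₂ = v_c2 − v_a = 1372 m/s.
Total Δv = Δv₁ + Δv₂ = 3293 m/s = 3.293 km/s.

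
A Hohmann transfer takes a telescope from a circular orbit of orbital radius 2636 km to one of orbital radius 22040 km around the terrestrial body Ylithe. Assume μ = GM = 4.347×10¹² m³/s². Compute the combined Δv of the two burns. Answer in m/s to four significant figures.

Δv_total ≈ 671.0 m/s

r₁ = 2636 km = 2.636×10⁶ m.
r₂ = 22040 km = 2.204×10⁷ m.
Transfer ellipse a_t = (r₁ + r₂)/2 = 1.234×10⁷ m.
At r₁: circular v_c1 = √(μ/r₁) = 1284 m/s; transfer-periapsis v_p = √[μ(2/r₁ − 1/a_t)] = 1716 m/s.
Δv₁ = v_p − v_c1 = 432.2 m/s.
At r₂: circular v_c2 = √(μ/r₂) = 444.1 m/s; transfer-apoapsis v_a = √[μ(2/r₂ − 1/a_t)] = 205.3 m/s.
Δv₂ = v_c2 − v_a = 238.8 m/s.
Total Δv = Δv₁ + Δv₂ = 671.0 m/s.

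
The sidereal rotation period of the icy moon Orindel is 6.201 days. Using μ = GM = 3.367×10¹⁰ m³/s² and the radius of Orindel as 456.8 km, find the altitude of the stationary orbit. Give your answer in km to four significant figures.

T = 6.201 days = 5.358×10⁵ s.
A synchronous orbit has period T, so by Kepler's third law a = (μT²/4π²)^(1/3).
μT²/4π² = 3.367×10¹⁰ × (5.358×10⁵)² / 39.48 = 2.448×10²⁰ m³.
a = 6.256×10⁶ m = 6255.7 km.
Altitude h = a − R = 6255.7 − 456.8 = 5798.9 km.

h_sync ≈ 5799 km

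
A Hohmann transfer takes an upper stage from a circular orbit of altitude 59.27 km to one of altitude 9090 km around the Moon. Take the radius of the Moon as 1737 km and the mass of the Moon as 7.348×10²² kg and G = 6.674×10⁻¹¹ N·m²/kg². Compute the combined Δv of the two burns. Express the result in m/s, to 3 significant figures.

μ = GM = 6.674×10⁻¹¹ × 7.348×10²² = 4.904×10¹² m³/s².
r₁ = 1737 + 59.27 = 1796.3 km = 1.7963×10⁶ m.
r₂ = 1737 + 9090 = 10827 km = 1.0827×10⁷ m.
Transfer ellipse a_t = (r₁ + r₂)/2 = 6.312×10⁶ m.
At r₁: circular v_c1 = √(μ/r₁) = 1652 m/s; transfer-perilune v_p = √[μ(2/r₁ − 1/a_t)] = 2164 m/s.
Δv₁ = v_p − v_c1 = 511.8 m/s.
At r₂: circular v_c2 = √(μ/r₂) = 673.0 m/s; transfer-apolune v_a = √[μ(2/r₂ − 1/a_t)] = 359.0 m/s.
Δv₂ = v_c2 − v_a = 314.0 m/s.
Total Δv = Δv₁ + Δv₂ = 825.8 m/s.

Δv_total ≈ 826 m/s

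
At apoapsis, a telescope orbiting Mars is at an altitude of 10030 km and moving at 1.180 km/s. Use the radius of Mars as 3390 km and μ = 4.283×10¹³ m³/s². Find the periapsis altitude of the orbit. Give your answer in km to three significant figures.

periapsis altitude ≈ 354 km

r_a = 3390 + 10030 = 13420 km = 1.342×10⁷ m.
Specific energy ε = v²/2 − μ/r = -2.495×10⁶ J/kg, so a = −μ/(2ε) = 8.582×10⁶ m.
The apsides satisfy r_p + r_a = 2a, so the periapsis radius is 2a − r_a = 3.744×10⁶ m = 3744.2 km.
Periapsis altitude = 3744.2 − 3390 = 354.23 km.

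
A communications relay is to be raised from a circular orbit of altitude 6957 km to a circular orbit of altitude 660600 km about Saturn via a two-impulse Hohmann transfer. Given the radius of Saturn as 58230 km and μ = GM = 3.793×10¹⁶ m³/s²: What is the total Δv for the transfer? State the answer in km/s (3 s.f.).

Δv_total ≈ 12.8 km/s

r₁ = 58230 + 6957 = 65187 km = 6.5187×10⁷ m.
r₂ = 58230 + 660600 = 718830 km = 7.1883×10⁸ m.
Transfer ellipse a_t = (r₁ + r₂)/2 = 3.920×10⁸ m.
At r₁: circular v_c1 = √(μ/r₁) = 24120 m/s; transfer-perikrone v_p = √[μ(2/r₁ − 1/a_t)] = 32660 m/s.
Δv₁ = v_p − v_c1 = 8543 m/s.
At r₂: circular v_c2 = √(μ/r₂) = 7264 m/s; transfer-apokrone v_a = √[μ(2/r₂ − 1/a_t)] = 2962 m/s.
Δv₂ = v_c2 − v_a = 4302 m/s.
Total Δv = Δv₁ + Δv₂ = 12840 m/s = 12.84 km/s.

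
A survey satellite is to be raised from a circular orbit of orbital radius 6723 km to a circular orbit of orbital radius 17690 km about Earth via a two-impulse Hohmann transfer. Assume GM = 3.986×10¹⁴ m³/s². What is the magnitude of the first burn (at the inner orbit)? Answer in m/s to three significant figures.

r₁ = 6723 km = 6.723×10⁶ m.
r₂ = 17690 km = 1.769×10⁷ m.
Transfer ellipse a_t = (r₁ + r₂)/2 = 1.221×10⁷ m.
At r₁: circular v_c1 = √(μ/r₁) = 7700 m/s; transfer-perigee v_p = √[μ(2/r₁ − 1/a_t)] = 9269 m/s.
Δv₁ = v_p − v_c1 = 1570 m/s.

Δv ≈ 1570 m/s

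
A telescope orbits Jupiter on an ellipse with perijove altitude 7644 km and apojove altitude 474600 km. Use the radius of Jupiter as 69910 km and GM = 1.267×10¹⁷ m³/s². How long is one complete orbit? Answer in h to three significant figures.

T ≈ 26.9 h

r_p = 69910 + 7644 = 77554 km = 7.7554×10⁷ m.
r_a = 69910 + 474600 = 544510 km = 5.4451×10⁸ m.
Semi-major axis a = (r_p + r_a)/2 = (77554 + 5.4451×10⁵)/2 = 3.1103×10⁵ km = 3.110×10⁸ m.
By Kepler's third law T = 2π√(a³/μ) = 2π × 1.541×10⁴ = 9.683×10⁴ s.
= 26.90 h.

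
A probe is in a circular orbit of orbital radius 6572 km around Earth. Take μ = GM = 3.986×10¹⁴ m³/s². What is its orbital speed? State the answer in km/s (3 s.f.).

v ≈ 7.79 km/s

r = 6572 km = 6.572×10⁶ m.
For a circular orbit v = √(μ/r) = √(3.986×10¹⁴ / 6.572×10⁶) = √(6.065×10⁷) = 7788 m/s.
That is 7.788 km/s.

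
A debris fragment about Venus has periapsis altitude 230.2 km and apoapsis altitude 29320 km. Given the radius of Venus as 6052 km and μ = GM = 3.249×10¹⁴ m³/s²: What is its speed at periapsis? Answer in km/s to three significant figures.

v ≈ 9.37 km/s

r_p = 6052 + 230.2 = 6282.2 km = 6.2822×10⁶ m.
r_a = 6052 + 29320 = 35372 km = 3.5372×10⁷ m.
Semi-major axis a = (r_p + r_a)/2 = 20827 km = 2.083×10⁷ m.
Vis-viva: v² = μ(2/r − 1/a) = 3.249×10¹⁴ × (3.184×10⁻⁷ − 4.801×10⁻⁸) = 8.784×10⁷ m²/s².
v = 9372 m/s = 9.372 km/s.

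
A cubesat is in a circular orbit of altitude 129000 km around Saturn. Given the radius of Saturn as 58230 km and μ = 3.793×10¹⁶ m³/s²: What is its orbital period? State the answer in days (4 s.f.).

T ≈ 0.9566 days

r = 58230 + 129000 = 187230 km = 1.8723×10⁸ m.
Kepler's third law: T = 2π√(r³/μ) = 2π√((1.872×10⁸)³ / 3.793×10¹⁶).
r³/μ = 1.730×10⁸ s², so T = 2π × 1.315×10⁴ = 8.265×10⁴ s.
Converting: 8.265×10⁴ s ÷ 86400 = 0.9566 days.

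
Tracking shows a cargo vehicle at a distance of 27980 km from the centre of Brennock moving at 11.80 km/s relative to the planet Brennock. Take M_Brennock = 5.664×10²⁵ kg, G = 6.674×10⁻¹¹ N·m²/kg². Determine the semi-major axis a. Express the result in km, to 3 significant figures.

a ≈ 28900 km

μ = GM = 6.674×10⁻¹¹ × 5.664×10²⁵ = 3.780×10¹⁵ m³/s².
r = 2.798×10⁷ m.
Specific orbital energy ε = v²/2 − μ/r = (11800)²/2 − 3.780×10¹⁵/2.798×10⁷ = -6.548×10⁷ J/kg.
Since ε = −μ/(2a), a = −μ/(2ε) = 2.886×10⁷ m = 28864 km.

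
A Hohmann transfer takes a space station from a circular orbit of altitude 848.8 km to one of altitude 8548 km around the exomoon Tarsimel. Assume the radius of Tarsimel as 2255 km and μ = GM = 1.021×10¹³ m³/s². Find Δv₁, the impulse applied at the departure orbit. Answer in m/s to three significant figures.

Δv ≈ 447 m/s

r₁ = 2255 + 848.8 = 3103.8 km = 3.1038×10⁶ m.
r₂ = 2255 + 8548 = 10803 km = 1.0803×10⁷ m.
Transfer ellipse a_t = (r₁ + r₂)/2 = 6.953×10⁶ m.
At r₁: circular v_c1 = √(μ/r₁) = 1814 m/s; transfer-periapsis v_p = √[μ(2/r₁ − 1/a_t)] = 2261 m/s.
Δv₁ = v_p − v_c1 = 447.0 m/s.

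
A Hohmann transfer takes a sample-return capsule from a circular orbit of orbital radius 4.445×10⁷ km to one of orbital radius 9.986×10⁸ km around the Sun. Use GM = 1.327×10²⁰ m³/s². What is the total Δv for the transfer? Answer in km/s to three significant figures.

r₁ = 4.445×10⁷ km = 4.445×10¹⁰ m.
r₂ = 9.986×10⁸ km = 9.986×10¹¹ m.
Transfer ellipse a_t = (r₁ + r₂)/2 = 5.215×10¹¹ m.
At r₁: circular v_c1 = √(μ/r₁) = 54640 m/s; transfer-perihelion v_p = √[μ(2/r₁ − 1/a_t)] = 75610 m/s.
Δv₁ = v_p − v_c1 = 20970 m/s.
At r₂: circular v_c2 = √(μ/r₂) = 11530 m/s; transfer-aphelion v_a = √[μ(2/r₂ − 1/a_t)] = 3365 m/s.
Δv₂ = v_c2 − v_a = 8162 m/s.
Total Δv = Δv₁ + Δv₂ = 29130 m/s = 29.13 km/s.

Δv_total ≈ 29.1 km/s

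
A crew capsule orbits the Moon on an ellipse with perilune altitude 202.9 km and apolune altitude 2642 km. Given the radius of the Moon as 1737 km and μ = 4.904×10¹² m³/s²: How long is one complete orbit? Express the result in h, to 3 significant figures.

r_p = 1737 + 202.9 = 1939.9 km = 1.9399×10⁶ m.
r_a = 1737 + 2642 = 4379.0 km = 4.3790×10⁶ m.
Semi-major axis a = (r_p + r_a)/2 = (1939.9 + 4379.0)/2 = 3159.4 km = 3.159×10⁶ m.
By Kepler's third law T = 2π√(a³/μ) = 2π × 2.536×10³ = 1.593×10⁴ s.
= 4.426 h.

T ≈ 4.43 h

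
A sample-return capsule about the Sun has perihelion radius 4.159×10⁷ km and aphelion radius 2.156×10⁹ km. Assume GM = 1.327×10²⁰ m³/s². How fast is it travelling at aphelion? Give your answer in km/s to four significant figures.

Semi-major axis a = (r_p + r_a)/2 = 1.0988×10⁹ km = 1.099×10¹² m.
Vis-viva: v² = μ(2/r − 1/a) = 1.327×10²⁰ × (9.276×10⁻¹³ − 9.101×10⁻¹³) = 2.330×10⁶ m²/s².
v = 1526 m/s = 1.526 km/s.

v ≈ 1.526 km/s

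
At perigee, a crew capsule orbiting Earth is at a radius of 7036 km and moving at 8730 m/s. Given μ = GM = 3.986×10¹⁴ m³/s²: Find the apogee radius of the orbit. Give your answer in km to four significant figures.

apogee radius ≈ 14460 km

r_p = 7.036×10⁶ m.
Specific energy ε = v²/2 − μ/r = -1.855×10⁷ J/kg, so a = −μ/(2ε) = 1.075×10⁷ m.
The apsides satisfy r_p + r_a = 2a, so the apogee radius is 2a − r_p = 1.446×10⁷ m = 14458 km.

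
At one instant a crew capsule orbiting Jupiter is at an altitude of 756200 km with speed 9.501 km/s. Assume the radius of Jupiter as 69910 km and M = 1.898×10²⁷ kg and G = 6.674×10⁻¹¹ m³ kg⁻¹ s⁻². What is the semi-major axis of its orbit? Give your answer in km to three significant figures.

a ≈ 5.85×10⁵ km

μ = GM = 6.674×10⁻¹¹ × 1.898×10²⁷ = 1.267×10¹⁷ m³/s².
r = 69910 + 756200 = 8.2611×10⁵ km = 8.261×10⁸ m.
Specific orbital energy ε = v²/2 − μ/r = (9501)²/2 − 1.267×10¹⁷/8.261×10⁸ = -1.082×10⁸ J/kg.
Since ε = −μ/(2a), a = −μ/(2ε) = 5.854×10⁸ m = 5.8535×10⁵ km.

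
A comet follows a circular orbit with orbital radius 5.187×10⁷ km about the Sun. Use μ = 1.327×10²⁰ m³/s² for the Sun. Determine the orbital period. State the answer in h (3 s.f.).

r = 5.187×10⁷ km = 5.187×10¹⁰ m.
Kepler's third law: T = 2π√(r³/μ) = 2π√((5.187×10¹⁰)³ / 1.327×10²⁰).
r³/μ = 1.052×10¹² s², so T = 2π × 1.026×10⁶ = 6.443×10⁶ s.
Converting: 6.443×10⁶ s ÷ 3600 = 1790 h.

T ≈ 1790 h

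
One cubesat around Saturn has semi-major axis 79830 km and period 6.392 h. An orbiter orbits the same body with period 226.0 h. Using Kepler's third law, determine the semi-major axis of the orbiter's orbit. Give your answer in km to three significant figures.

Kepler's third law: a³ ∝ T², so a₂ = a₁ (T₂/T₁)^(2/3).
T₂/T₁ = 35.36, (T₂/T₁)^(2/3) = 10.77.
a₂ = 79830 × 10.77 = 8.600×10⁵ km.

a₂ ≈ 8.60×10⁵ km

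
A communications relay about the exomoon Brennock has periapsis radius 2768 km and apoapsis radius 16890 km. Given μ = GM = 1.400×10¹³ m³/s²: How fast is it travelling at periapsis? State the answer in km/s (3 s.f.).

v ≈ 2.95 km/s

Semi-major axis a = (r_p + r_a)/2 = 9829.0 km = 9.829×10⁶ m.
Vis-viva: v² = μ(2/r − 1/a) = 1.400×10¹³ × (7.225×10⁻⁷ − 1.017×10⁻⁷) = 8.691×10⁶ m²/s².
v = 2948 m/s = 2.948 km/s.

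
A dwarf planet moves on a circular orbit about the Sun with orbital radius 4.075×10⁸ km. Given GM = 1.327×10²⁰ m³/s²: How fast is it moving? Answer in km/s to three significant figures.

v ≈ 18.0 km/s

r = 4.075×10⁸ km = 4.075×10¹¹ m.
For a circular orbit v = √(μ/r) = √(1.327×10²⁰ / 4.075×10¹¹) = √(3.256×10⁸) = 18050 m/s.
That is 18.05 km/s.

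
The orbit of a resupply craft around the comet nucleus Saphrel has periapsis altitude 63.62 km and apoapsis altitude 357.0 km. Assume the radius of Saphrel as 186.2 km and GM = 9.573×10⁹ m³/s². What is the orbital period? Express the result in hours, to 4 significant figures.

r_p = 186.2 + 63.62 = 249.82 km = 2.4982×10⁵ m.
r_a = 186.2 + 357.0 = 543.20 km = 5.4320×10⁵ m.
Semi-major axis a = (r_p + r_a)/2 = (249.82 + 543.20)/2 = 396.51 km = 3.965×10⁵ m.
By Kepler's third law T = 2π√(a³/μ) = 2π × 2.552×10³ = 1.603×10⁴ s.
= 4.454 hours.

T ≈ 4.454 hours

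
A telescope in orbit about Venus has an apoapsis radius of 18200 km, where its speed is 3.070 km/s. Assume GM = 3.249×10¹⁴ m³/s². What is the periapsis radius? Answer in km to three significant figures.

r_a = 1.820×10⁷ m.
Specific energy ε = v²/2 − μ/r = -1.314×10⁷ J/kg, so a = −μ/(2ε) = 1.236×10⁷ m.
The apsides satisfy r_p + r_a = 2a, so the periapsis radius is 2a − r_a = 6.528×10⁶ m = 6527.5 km.

periapsis radius ≈ 6530 km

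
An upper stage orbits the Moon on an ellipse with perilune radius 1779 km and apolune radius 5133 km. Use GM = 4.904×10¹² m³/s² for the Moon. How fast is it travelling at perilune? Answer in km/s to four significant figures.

Semi-major axis a = (r_p + r_a)/2 = 3456.0 km = 3.456×10⁶ m.
Vis-viva: v² = μ(2/r − 1/a) = 4.904×10¹² × (1.124×10⁻⁶ − 2.894×10⁻⁷) = 4.094×10⁶ m²/s².
v = 2023 m/s = 2.023 km/s.

v ≈ 2.023 km/s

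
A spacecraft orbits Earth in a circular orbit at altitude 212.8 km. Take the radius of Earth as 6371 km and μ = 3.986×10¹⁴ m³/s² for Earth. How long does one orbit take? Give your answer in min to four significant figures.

T ≈ 88.61 min

r = 6371 + 212.8 = 6583.8 km = 6.5838×10⁶ m.
Kepler's third law: T = 2π√(r³/μ) = 2π√((6.584×10⁶)³ / 3.986×10¹⁴).
r³/μ = 7.160×10⁵ s², so T = 2π × 8.461×10² = 5.317×10³ s.
Converting: 5.317×10³ s ÷ 60.00 = 88.61 min.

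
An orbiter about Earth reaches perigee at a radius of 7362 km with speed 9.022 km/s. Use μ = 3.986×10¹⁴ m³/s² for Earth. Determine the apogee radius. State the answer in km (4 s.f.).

apogee radius ≈ 22290 km

r_p = 7.362×10⁶ m.
Specific energy ε = v²/2 − μ/r = -1.344×10⁷ J/kg, so a = −μ/(2ε) = 1.482×10⁷ m.
The apsides satisfy r_p + r_a = 2a, so the apogee radius is 2a − r_p = 2.229×10⁷ m = 22285 km.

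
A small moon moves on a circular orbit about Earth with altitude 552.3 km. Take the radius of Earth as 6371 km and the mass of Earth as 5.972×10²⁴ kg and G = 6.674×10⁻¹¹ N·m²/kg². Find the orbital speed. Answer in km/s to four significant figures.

v ≈ 7.587 km/s

μ = GM = 6.674×10⁻¹¹ × 5.972×10²⁴ = 3.986×10¹⁴ m³/s².
r = 6371 + 552.3 = 6923.3 km = 6.9233×10⁶ m.
For a circular orbit v = √(μ/r) = √(3.986×10¹⁴ / 6.923×10⁶) = √(5.757×10⁷) = 7587 m/s.
That is 7.587 km/s.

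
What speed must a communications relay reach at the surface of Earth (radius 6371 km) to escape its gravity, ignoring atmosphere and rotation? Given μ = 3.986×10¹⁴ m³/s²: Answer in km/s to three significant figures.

v_esc ≈ 11.2 km/s

r = R = 6.371×10⁶ m.
Escape speed v_esc = √(2μ/r) = √(2 × 3.986×10¹⁴ / 6.371×10⁶) = √(1.251×10⁸) = 11190 m/s.
= 11.19 km/s.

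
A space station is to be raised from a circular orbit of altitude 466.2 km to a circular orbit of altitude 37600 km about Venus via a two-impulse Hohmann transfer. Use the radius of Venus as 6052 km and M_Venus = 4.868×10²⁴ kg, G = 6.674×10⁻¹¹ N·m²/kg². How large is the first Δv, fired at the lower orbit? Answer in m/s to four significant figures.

μ = GM = 6.674×10⁻¹¹ × 4.868×10²⁴ = 3.249×10¹⁴ m³/s².
r₁ = 6052 + 466.2 = 6518.2 km = 6.5182×10⁶ m.
r₂ = 6052 + 37600 = 43652 km = 4.3652×10⁷ m.
Transfer ellipse a_t = (r₁ + r₂)/2 = 2.509×10⁷ m.
At r₁: circular v_c1 = √(μ/r₁) = 7060 m/s; transfer-periapsis v_p = √[μ(2/r₁ − 1/a_t)] = 9313 m/s.
Δv₁ = v_p − v_c1 = 2253 m/s.

Δv ≈ 2253 m/s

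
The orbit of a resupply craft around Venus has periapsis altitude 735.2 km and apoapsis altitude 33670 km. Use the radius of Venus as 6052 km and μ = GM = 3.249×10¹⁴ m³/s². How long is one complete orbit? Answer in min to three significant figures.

T ≈ 652 min

r_p = 6052 + 735.2 = 6787.2 km = 6.7872×10⁶ m.
r_a = 6052 + 33670 = 39722 km = 3.9722×10⁷ m.
Semi-major axis a = (r_p + r_a)/2 = (6787.2 + 39722)/2 = 23255 km = 2.325×10⁷ m.
By Kepler's third law T = 2π√(a³/μ) = 2π × 6.221×10³ = 3.909×10⁴ s.
= 651.5 min.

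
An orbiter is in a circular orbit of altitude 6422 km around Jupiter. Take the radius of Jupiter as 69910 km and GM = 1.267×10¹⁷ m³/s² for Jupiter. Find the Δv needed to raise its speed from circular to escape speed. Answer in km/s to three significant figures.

r = 69910 + 6422 = 76332 km = 7.6332×10⁷ m.
Circular speed v_c = √(μ/r) = 40740 m/s.
Escape speed v_esc = √(2μ/r) = √2 × v_c = 57620 m/s.
Δv = v_esc − v_c = 16880 m/s = 16.88 km/s.

Δv ≈ 16.9 km/s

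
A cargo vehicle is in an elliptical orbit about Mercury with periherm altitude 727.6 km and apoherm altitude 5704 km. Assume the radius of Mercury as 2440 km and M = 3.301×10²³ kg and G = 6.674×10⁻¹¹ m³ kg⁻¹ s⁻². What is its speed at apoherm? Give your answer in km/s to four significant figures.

μ = GM = 6.674×10⁻¹¹ × 3.301×10²³ = 2.203×10¹³ m³/s².
r_p = 2440 + 727.6 = 3167.6 km = 3.1676×10⁶ m.
r_a = 2440 + 5704 = 8144.0 km = 8.1440×10⁶ m.
Semi-major axis a = (r_p + r_a)/2 = 5655.8 km = 5.656×10⁶ m.
Vis-viva: v² = μ(2/r − 1/a) = 2.203×10¹³ × (2.456×10⁻⁷ − 1.768×10⁻⁷) = 1.515×10⁶ m²/s².
v = 1231 m/s = 1.231 km/s.

v ≈ 1.231 km/s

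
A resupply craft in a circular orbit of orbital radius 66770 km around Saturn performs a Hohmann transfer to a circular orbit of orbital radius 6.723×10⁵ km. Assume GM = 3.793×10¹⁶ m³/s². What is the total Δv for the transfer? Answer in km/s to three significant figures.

Δv_total ≈ 12.6 km/s

r₁ = 66770 km = 6.677×10⁷ m.
r₂ = 6.723×10⁵ km = 6.723×10⁸ m.
Transfer ellipse a_t = (r₁ + r₂)/2 = 3.695×10⁸ m.
At r₁: circular v_c1 = √(μ/r₁) = 23830 m/s; transfer-perikrone v_p = √[μ(2/r₁ − 1/a_t)] = 32150 m/s.
Δv₁ = v_p − v_c1 = 8314 m/s.
At r₂: circular v_c2 = √(μ/r₂) = 7511 m/s; transfer-apokrone v_a = √[μ(2/r₂ − 1/a_t)] = 3193 m/s.
Δv₂ = v_c2 − v_a = 4318 m/s.
Total Δv = Δv₁ + Δv₂ = 12630 m/s = 12.63 km/s.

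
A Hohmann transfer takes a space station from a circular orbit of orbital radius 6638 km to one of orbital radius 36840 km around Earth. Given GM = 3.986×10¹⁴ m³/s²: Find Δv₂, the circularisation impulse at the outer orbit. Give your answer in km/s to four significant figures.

r₁ = 6638 km = 6.638×10⁶ m.
r₂ = 36840 km = 3.684×10⁷ m.
Transfer ellipse a_t = (r₁ + r₂)/2 = 2.174×10⁷ m.
At r₁: circular v_c1 = √(μ/r₁) = 7749 m/s; transfer-perigee v_p = √[μ(2/r₁ − 1/a_t)] = 10090 m/s.
At r₂: circular v_c2 = √(μ/r₂) = 3289 m/s; transfer-apogee v_a = √[μ(2/r₂ − 1/a_t)] = 1818 m/s.
Δv₂ = v_c2 − v_a = 1472 m/s.
= 1.472 km/s.

Δv ≈ 1.472 km/s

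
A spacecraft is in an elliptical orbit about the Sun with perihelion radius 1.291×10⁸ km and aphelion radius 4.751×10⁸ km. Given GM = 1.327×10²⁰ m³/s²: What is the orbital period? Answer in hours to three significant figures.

Semi-major axis a = (r_p + r_a)/2 = (1.2910×10⁸ + 4.7510×10⁸)/2 = 3.0210×10⁸ km = 3.021×10¹¹ m.
By Kepler's third law T = 2π√(a³/μ) = 2π × 1.441×10⁷ = 9.057×10⁷ s.
= 25160 hours.

T ≈ 25200 hours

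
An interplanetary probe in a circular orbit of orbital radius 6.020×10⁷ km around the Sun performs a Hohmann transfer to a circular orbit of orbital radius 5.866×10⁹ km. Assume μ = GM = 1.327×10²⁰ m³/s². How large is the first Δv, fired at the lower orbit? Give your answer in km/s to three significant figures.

Δv ≈ 19.1 km/s

r₁ = 6.020×10⁷ km = 6.020×10¹⁰ m.
r₂ = 5.866×10⁹ km = 5.866×10¹² m.
Transfer ellipse a_t = (r₁ + r₂)/2 = 2.963×10¹² m.
At r₁: circular v_c1 = √(μ/r₁) = 46950 m/s; transfer-perihelion v_p = √[μ(2/r₁ − 1/a_t)] = 66060 m/s.
Δv₁ = v_p − v_c1 = 19110 m/s.
= 19.11 km/s.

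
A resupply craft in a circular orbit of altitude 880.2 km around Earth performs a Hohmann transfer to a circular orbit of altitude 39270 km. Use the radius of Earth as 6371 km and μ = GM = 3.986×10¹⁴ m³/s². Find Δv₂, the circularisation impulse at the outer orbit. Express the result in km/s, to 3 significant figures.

r₁ = 6371 + 880.2 = 7251.2 km = 7.2512×10⁶ m.
r₂ = 6371 + 39270 = 45641 km = 4.5641×10⁷ m.
Transfer ellipse a_t = (r₁ + r₂)/2 = 2.645×10⁷ m.
At r₁: circular v_c1 = √(μ/r₁) = 7414 m/s; transfer-perigee v_p = √[μ(2/r₁ − 1/a_t)] = 9740 m/s.
At r₂: circular v_c2 = √(μ/r₂) = 2955 m/s; transfer-apogee v_a = √[μ(2/r₂ − 1/a_t)] = 1547 m/s.
Δv₂ = v_c2 − v_a = 1408 m/s.
= 1.408 km/s.

Δv ≈ 1.41 km/s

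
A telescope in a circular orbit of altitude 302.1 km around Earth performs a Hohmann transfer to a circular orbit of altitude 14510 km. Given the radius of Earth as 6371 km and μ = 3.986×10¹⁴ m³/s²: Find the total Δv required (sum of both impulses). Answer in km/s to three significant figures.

r₁ = 6371 + 302.1 = 6673.1 km = 6.6731×10⁶ m.
r₂ = 6371 + 14510 = 20881 km = 2.0881×10⁷ m.
Transfer ellipse a_t = (r₁ + r₂)/2 = 1.378×10⁷ m.
At r₁: circular v_c1 = √(μ/r₁) = 7729 m/s; transfer-perigee v_p = √[μ(2/r₁ − 1/a_t)] = 9515 m/s.
Δv₁ = v_p − v_c1 = 1786 m/s.
At r₂: circular v_c2 = √(μ/r₂) = 4369 m/s; transfer-apogee v_a = √[μ(2/r₂ − 1/a_t)] = 3041 m/s.
Δv₂ = v_c2 − v_a = 1328 m/s.
Total Δv = Δv₁ + Δv₂ = 3115 m/s = 3.115 km/s.

Δv_total ≈ 3.11 km/s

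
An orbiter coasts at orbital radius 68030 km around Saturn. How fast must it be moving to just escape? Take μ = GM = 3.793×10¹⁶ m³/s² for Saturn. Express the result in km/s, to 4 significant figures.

r = 68030 km = 6.803×10⁷ m.
Escape speed v_esc = √(2μ/r) = √(2 × 3.793×10¹⁶ / 6.803×10⁷) = √(1.115×10⁹) = 33390 m/s.
= 33.39 km/s.

v_esc ≈ 33.39 km/s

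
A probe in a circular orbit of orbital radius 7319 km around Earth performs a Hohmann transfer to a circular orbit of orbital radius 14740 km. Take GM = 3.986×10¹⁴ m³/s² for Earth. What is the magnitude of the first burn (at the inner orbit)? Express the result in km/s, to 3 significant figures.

r₁ = 7319 km = 7.319×10⁶ m.
r₂ = 14740 km = 1.474×10⁷ m.
Transfer ellipse a_t = (r₁ + r₂)/2 = 1.103×10⁷ m.
At r₁: circular v_c1 = √(μ/r₁) = 7380 m/s; transfer-perigee v_p = √[μ(2/r₁ − 1/a_t)] = 8531 m/s.
Δv₁ = v_p − v_c1 = 1151 m/s.
= 1.151 km/s.

Δv ≈ 1.15 km/s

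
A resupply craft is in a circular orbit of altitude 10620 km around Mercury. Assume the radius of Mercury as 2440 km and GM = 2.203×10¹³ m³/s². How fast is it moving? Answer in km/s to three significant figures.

v ≈ 1.30 km/s

r = 2440 + 10620 = 13060 km = 1.3060×10⁷ m.
For a circular orbit v = √(μ/r) = √(2.203×10¹³ / 1.306×10⁷) = √(1.687×10⁶) = 1299 m/s.
That is 1.299 km/s.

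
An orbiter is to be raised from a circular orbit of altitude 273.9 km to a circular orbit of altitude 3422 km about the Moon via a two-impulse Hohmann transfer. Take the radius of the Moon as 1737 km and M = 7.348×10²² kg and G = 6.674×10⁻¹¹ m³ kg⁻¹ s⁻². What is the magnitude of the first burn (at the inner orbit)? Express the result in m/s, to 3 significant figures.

Δv ≈ 312 m/s

μ = GM = 6.674×10⁻¹¹ × 7.348×10²² = 4.904×10¹² m³/s².
r₁ = 1737 + 273.9 = 2010.9 km = 2.0109×10⁶ m.
r₂ = 1737 + 3422 = 5159.0 km = 5.1590×10⁶ m.
Transfer ellipse a_t = (r₁ + r₂)/2 = 3.585×10⁶ m.
At r₁: circular v_c1 = √(μ/r₁) = 1562 m/s; transfer-perilune v_p = √[μ(2/r₁ − 1/a_t)] = 1873 m/s.
Δv₁ = v_p − v_c1 = 311.7 m/s.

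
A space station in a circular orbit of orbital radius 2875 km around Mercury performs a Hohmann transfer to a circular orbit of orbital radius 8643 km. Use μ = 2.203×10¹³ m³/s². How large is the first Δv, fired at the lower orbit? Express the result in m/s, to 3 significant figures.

Δv ≈ 623 m/s

r₁ = 2875 km = 2.875×10⁶ m.
r₂ = 8643 km = 8.643×10⁶ m.
Transfer ellipse a_t = (r₁ + r₂)/2 = 5.759×10⁶ m.
At r₁: circular v_c1 = √(μ/r₁) = 2768 m/s; transfer-periherm v_p = √[μ(2/r₁ − 1/a_t)] = 3391 m/s.
Δv₁ = v_p − v_c1 = 623.0 m/s.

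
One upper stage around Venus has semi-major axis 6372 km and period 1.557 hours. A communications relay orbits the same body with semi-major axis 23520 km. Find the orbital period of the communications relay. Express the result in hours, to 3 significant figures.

T₂ ≈ 11.0 hours

Kepler's third law: T² ∝ a³, so T₂ = T₁ (a₂/a₁)^(3/2).
a₂/a₁ = 3.691, (a₂/a₁)^(3/2) = 7.092.
T₂ = 1.557 × 7.092 = 11.04 hours.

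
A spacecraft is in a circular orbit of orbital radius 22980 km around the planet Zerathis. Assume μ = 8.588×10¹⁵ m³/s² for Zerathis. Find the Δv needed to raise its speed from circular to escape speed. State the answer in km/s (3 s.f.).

Δv ≈ 8.01 km/s

r = 22980 km = 2.298×10⁷ m.
Circular speed v_c = √(μ/r) = 19330 m/s.
Escape speed v_esc = √(2μ/r) = √2 × v_c = 27340 m/s.
Δv = v_esc − v_c = 8007 m/s = 8.007 km/s.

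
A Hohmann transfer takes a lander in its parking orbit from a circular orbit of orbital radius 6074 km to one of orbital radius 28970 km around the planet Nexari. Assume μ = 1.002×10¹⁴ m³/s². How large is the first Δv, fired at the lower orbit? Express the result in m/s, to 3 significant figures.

r₁ = 6074 km = 6.074×10⁶ m.
r₂ = 28970 km = 2.897×10⁷ m.
Transfer ellipse a_t = (r₁ + r₂)/2 = 1.752×10⁷ m.
At r₁: circular v_c1 = √(μ/r₁) = 4062 m/s; transfer-periapsis v_p = √[μ(2/r₁ − 1/a_t)] = 5223 m/s.
Δv₁ = v_p − v_c1 = 1161 m/s.

Δv ≈ 1160 m/s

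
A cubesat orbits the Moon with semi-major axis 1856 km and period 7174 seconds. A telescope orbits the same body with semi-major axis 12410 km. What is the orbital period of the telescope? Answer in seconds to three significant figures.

T₂ ≈ 1.24×10⁵ seconds

Kepler's third law: T² ∝ a³, so T₂ = T₁ (a₂/a₁)^(3/2).
a₂/a₁ = 6.686, (a₂/a₁)^(3/2) = 17.29.
T₂ = 7174 × 17.29 = 1.240×10⁵ seconds.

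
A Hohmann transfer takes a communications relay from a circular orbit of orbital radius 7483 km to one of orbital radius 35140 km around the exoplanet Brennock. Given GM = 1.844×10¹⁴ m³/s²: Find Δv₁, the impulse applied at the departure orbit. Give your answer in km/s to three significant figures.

Δv ≈ 1.41 km/s

r₁ = 7483 km = 7.483×10⁶ m.
r₂ = 35140 km = 3.514×10⁷ m.
Transfer ellipse a_t = (r₁ + r₂)/2 = 2.131×10⁷ m.
At r₁: circular v_c1 = √(μ/r₁) = 4964 m/s; transfer-periapsis v_p = √[μ(2/r₁ − 1/a_t)] = 6374 m/s.
Δv₁ = v_p − v_c1 = 1410 m/s.
= 1.410 km/s.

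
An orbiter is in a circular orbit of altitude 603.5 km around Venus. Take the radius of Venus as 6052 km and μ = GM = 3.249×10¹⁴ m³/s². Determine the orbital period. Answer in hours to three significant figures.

T ≈ 1.66 hours

r = 6052 + 603.5 = 6655.5 km = 6.6555×10⁶ m.
Kepler's third law: T = 2π√(r³/μ) = 2π√((6.656×10⁶)³ / 3.249×10¹⁴).
r³/μ = 9.074×10⁵ s², so T = 2π × 9.526×10² = 5.985×10³ s.
Converting: 5.985×10³ s ÷ 3600 = 1.663 hours.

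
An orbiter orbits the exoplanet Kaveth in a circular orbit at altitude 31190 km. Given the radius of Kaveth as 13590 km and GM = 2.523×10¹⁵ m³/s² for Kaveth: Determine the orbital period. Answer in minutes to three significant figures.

T ≈ 625 minutes

r = 13590 + 31190 = 44780 km = 4.4780×10⁷ m.
Kepler's third law: T = 2π√(r³/μ) = 2π√((4.478×10⁷)³ / 2.523×10¹⁵).
r³/μ = 3.559×10⁷ s², so T = 2π × 5.966×10³ = 3.748×10⁴ s.
Converting: 3.748×10⁴ s ÷ 60.00 = 624.7 minutes.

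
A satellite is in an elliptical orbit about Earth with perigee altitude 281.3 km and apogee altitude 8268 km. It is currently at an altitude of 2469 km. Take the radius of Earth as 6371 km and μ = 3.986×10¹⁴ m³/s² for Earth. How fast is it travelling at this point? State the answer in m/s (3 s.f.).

r_p = 6371 + 281.3 = 6652.3 km = 6.6523×10⁶ m.
r_a = 6371 + 8268 = 14639 km = 1.4639×10⁷ m.
r = 6371 + 2469 = 8840.0 km = 8.840×10⁶ m.
Semi-major axis a = (r_p + r_a)/2 = 10646 km = 1.065×10⁷ m.
Vis-viva: v² = μ(2/r − 1/a) = 3.986×10¹⁴ × (2.262×10⁻⁷ − 9.394×10⁻⁸) = 5.274×10⁷ m²/s².
v = 7262 m/s.

v ≈ 7260 m/s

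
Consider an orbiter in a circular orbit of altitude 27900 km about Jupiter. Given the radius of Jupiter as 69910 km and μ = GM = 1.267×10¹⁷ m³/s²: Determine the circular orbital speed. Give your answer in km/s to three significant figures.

v ≈ 36.0 km/s

r = 69910 + 27900 = 97810 km = 9.7810×10⁷ m.
For a circular orbit v = √(μ/r) = √(1.267×10¹⁷ / 9.781×10⁷) = √(1.295×10⁹) = 35990 m/s.
That is 35.99 km/s.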